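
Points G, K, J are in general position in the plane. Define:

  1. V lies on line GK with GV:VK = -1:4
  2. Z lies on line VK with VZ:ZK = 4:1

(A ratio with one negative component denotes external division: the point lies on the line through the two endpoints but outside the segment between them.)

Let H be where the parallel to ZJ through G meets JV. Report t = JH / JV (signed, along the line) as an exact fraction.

Assign G = (0, 0), K = (1, 0), J = (0, 1) — the answer is frame-independent, so this choice is without loss of generality.
1. V lies on line GK with GV:VK = -1:4 ⇒ V = (-1/3, 0)
2. Z lies on line VK with VZ:ZK = 4:1 ⇒ Z = (11/15, 0)
through G parallel to ZJ: direction (-11/15, 1); meets JV at H = (-11/48, 5/16)
H = J + t·(V−J) with t = 11/16

t = 11/16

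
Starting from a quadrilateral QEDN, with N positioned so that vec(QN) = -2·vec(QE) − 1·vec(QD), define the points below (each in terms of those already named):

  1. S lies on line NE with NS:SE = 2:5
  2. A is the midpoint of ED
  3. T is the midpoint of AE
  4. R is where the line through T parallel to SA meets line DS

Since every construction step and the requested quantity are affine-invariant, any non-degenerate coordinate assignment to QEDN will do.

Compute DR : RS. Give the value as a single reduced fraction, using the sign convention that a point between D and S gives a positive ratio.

Work in coordinates with Q = (0, 0), E = (1, 0), D = (0, 1), N = (-2, -1).
1. S lies on line NE with NS:SE = 2:5 ⇒ S = (-8/7, -5/7)
2. A is the midpoint of ED ⇒ A = (1/2, 1/2)
3. T is the midpoint of AE ⇒ T = (3/4, 1/4)
4. R is where the line through T parallel to SA meets line DS ⇒ R = (-12/7, -11/7)
R = D + t·(S−D) with t = 3/2, so DR:RS = t:(1−t) = 3/2:-1/2

DR:RS = -3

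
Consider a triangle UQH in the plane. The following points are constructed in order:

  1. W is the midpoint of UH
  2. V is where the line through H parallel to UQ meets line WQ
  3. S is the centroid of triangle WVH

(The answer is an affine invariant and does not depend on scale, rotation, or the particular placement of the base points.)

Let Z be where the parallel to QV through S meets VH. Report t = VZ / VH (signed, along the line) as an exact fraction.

t = 1/3

Set U = (0, 0), Q = (1, 0), H = (0, 1); any affine frame gives the same invariant.
1. W is the midpoint of UH ⇒ W = (0, 1/2)
2. V is where the line through H parallel to UQ meets line WQ ⇒ V = (-1, 1)
3. S is the centroid of triangle WVH ⇒ S = (-1/3, 5/6)
through S parallel to QV: direction (-2, 1); meets VH at Z = (-2/3, 1)
Z = V + t·(H−V) with t = 1/3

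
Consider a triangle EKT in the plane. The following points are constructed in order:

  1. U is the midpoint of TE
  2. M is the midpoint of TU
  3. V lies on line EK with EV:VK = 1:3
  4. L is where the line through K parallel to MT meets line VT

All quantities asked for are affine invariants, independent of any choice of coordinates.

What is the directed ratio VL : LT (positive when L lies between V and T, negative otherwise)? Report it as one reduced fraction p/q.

VL:LT = -3/4

Assign E = (0, 0), K = (1, 0), T = (0, 1) — the answer is frame-independent, so this choice is without loss of generality.
1. U is the midpoint of TE ⇒ U = (0, 1/2)
2. M is the midpoint of TU ⇒ M = (0, 3/4)
3. V lies on line EK with EV:VK = 1:3 ⇒ V = (1/4, 0)
4. L is where the line through K parallel to MT meets line VT ⇒ L = (1, -3)
L = V + t·(T−V) with t = -3, so VL:LT = t:(1−t) = -3:4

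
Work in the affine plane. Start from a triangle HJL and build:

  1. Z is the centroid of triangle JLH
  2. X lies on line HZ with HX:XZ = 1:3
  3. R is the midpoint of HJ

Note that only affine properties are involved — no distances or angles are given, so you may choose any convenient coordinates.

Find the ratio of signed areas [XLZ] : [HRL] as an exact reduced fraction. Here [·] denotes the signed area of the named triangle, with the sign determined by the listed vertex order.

Assign H = (0, 0), J = (1, 0), L = (0, 1) — the answer is frame-independent, so this choice is without loss of generality.
1. Z is the centroid of triangle JLH ⇒ Z = (1/3, 1/3)
2. X lies on line HZ with HX:XZ = 1:3 ⇒ X = (1/12, 1/12)
3. R is the midpoint of HJ ⇒ R = (1/2, 0)
2·[XLZ] = -1/4, 2·[HRL] = 1/2
[XLZ]:[HRL] = -1/4:1/2 = -1/2

[XLZ]:[HRL] = -1/2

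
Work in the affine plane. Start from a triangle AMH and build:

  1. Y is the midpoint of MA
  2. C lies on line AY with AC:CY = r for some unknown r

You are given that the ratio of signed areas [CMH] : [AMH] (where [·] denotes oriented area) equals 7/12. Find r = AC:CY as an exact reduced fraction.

Set A = (0, 0), M = (1, 0), H = (0, 1); any affine frame gives the same invariant.
1. Y is the midpoint of MA ⇒ Y = (1/2, 0)
2. With AC:CY = r, write λ = r/(r+1) so C = A + λ·(Y−A); C is affine-linear in λ
Every point depending on C is an affine combination of C and λ-independent points, so each such coordinate is linear in λ; the λ² term in each signed area is a multiple of (Y−A)×(Y−A) = 0, so 2·[CMH] and 2·[AMH] are each linear in λ. Evaluating at λ=0 and λ=1:
  2·[CMH] = -1/2·λ + 1,   2·[AMH] = 1
So [CMH]:[AMH] = (-1/2·λ + 1) / (1). Setting this equal to 7/12:
  -1/2·λ + 1 = 7/12·(1)  ⇒  λ = 5/6
Then r = λ/(1−λ) = (5/6)/(1/6) = 5. Check: with r = 5, C = (5/12, 0) and [CMH]:[AMH] = 7/12 as required.

r = 5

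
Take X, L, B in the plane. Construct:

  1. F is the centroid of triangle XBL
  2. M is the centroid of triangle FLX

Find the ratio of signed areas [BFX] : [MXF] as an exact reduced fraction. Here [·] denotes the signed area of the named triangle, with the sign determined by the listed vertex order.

[BFX]:[MXF] = 3

Work in coordinates with X = (0, 0), L = (1, 0), B = (0, 1).
1. F is the centroid of triangle XBL ⇒ F = (1/3, 1/3)
2. M is the centroid of triangle FLX ⇒ M = (4/9, 1/9)
2·[BFX] = -1/3, 2·[MXF] = -1/9
[BFX]:[MXF] = -1/3:-1/9 = 3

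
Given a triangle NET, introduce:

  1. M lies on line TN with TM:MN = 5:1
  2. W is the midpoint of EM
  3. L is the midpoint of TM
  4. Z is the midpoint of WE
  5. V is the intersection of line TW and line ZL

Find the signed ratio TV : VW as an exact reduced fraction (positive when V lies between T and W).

Assign N = (0, 0), E = (1, 0), T = (0, 1) — the answer is frame-independent, so this choice is without loss of generality.
1. M lies on line TN with TM:MN = 5:1 ⇒ M = (0, 1/6)
2. W is the midpoint of EM ⇒ W = (1/2, 1/12)
3. L is the midpoint of TM ⇒ L = (0, 7/12)
4. Z is the midpoint of WE ⇒ Z = (3/4, 1/24)
5. V is the intersection of line TW and line ZL ⇒ V = (3/8, 5/16)
V = T + t·(W−T) with t = 3/4, so TV:VW = t:(1−t) = 3/4:1/4

TV:VW = 3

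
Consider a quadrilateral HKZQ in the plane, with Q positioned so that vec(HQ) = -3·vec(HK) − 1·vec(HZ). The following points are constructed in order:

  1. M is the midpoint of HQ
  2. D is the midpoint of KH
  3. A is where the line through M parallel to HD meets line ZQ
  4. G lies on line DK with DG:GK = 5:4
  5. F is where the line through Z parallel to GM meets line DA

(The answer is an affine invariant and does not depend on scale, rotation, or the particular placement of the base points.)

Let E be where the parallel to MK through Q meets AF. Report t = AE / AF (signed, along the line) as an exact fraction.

Choose coordinates H = (0, 0), K = (1, 0), Z = (0, 1), Q = (-3, -1).
1. M is the midpoint of HQ ⇒ M = (-3/2, -1/2)
2. D is the midpoint of KH ⇒ D = (1/2, 0)
3. A is where the line through M parallel to HD meets line ZQ ⇒ A = (-9/4, -1/2)
4. G lies on line DK with DG:GK = 5:4 ⇒ G = (7/9, 0)
5. F is where the line through Z parallel to GM meets line DA ⇒ F = (-492/17, -91/17)
through Q parallel to MK: direction (5/2, 1/2); meets AF at E = (17, 3)
E = A + t·(F−A) with t = -119/165

t = -119/165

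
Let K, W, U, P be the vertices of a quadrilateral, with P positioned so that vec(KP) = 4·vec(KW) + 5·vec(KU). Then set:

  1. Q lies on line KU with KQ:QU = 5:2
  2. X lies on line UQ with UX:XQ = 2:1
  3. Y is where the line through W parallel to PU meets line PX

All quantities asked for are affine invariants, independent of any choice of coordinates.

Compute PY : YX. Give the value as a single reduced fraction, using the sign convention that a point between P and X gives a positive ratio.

Choose coordinates K = (0, 0), W = (1, 0), U = (0, 1), P = (4, 5).
1. Q lies on line KU with KQ:QU = 5:2 ⇒ Q = (0, 5/7)
2. X lies on line UQ with UX:XQ = 2:1 ⇒ X = (0, 17/21)
3. Y is where the line through W parallel to PU meets line PX ⇒ Y = (-38, -39)
Y = P + t·(X−P) with t = 21/2, so PY:YX = t:(1−t) = 21/2:-19/2

PY:YX = -21/19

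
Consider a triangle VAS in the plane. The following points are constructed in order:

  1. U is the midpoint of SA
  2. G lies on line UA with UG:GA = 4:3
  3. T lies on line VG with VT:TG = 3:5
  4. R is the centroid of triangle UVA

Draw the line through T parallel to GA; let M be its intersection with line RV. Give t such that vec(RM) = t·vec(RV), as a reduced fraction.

t = 7/16

Assign V = (0, 0), A = (1, 0), S = (0, 1) — the answer is frame-independent, so this choice is without loss of generality.
1. U is the midpoint of SA ⇒ U = (1/2, 1/2)
2. G lies on line UA with UG:GA = 4:3 ⇒ G = (11/14, 3/14)
3. T lies on line VG with VT:TG = 3:5 ⇒ T = (33/112, 9/112)
4. R is the centroid of triangle UVA ⇒ R = (1/2, 1/6)
through T parallel to GA: direction (3/14, -3/14); meets RV at M = (9/32, 3/32)
M = R + t·(V−R) with t = 7/16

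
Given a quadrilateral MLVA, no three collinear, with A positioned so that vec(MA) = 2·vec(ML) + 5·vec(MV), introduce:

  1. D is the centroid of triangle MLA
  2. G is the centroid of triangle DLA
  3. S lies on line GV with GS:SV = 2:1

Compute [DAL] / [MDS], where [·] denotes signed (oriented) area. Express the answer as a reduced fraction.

Choose coordinates M = (0, 0), L = (1, 0), V = (0, 1), A = (2, 5).
1. D is the centroid of triangle MLA ⇒ D = (1, 5/3)
2. G is the centroid of triangle DLA ⇒ G = (4/3, 20/9)
3. S lies on line GV with GS:SV = 2:1 ⇒ S = (4/9, 38/27)
2·[DAL] = -5/3, 2·[MDS] = 2/3
[DAL]:[MDS] = -5/3:2/3 = -5/2

[DAL]:[MDS] = -5/2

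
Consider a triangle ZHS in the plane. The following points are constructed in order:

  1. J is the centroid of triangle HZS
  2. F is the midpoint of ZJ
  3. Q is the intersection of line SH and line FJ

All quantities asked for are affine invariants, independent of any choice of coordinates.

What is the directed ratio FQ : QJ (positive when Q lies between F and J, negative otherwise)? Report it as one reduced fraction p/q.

Choose coordinates Z = (0, 0), H = (1, 0), S = (0, 1).
1. J is the centroid of triangle HZS ⇒ J = (1/3, 1/3)
2. F is the midpoint of ZJ ⇒ F = (1/6, 1/6)
3. Q is the intersection of line SH and line FJ ⇒ Q = (1/2, 1/2)
Q = F + t·(J−F) with t = 2, so FQ:QJ = t:(1−t) = 2:-1

FQ:QJ = -2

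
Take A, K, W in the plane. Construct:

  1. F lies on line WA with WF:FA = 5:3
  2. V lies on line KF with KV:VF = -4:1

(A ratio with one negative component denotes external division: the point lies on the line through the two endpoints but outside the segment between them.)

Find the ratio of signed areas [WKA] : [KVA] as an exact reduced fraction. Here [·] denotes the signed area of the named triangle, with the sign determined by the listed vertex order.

Set A = (0, 0), K = (1, 0), W = (0, 1); any affine frame gives the same invariant.
1. F lies on line WA with WF:FA = 5:3 ⇒ F = (0, 3/8)
2. V lies on line KF with KV:VF = -4:1 ⇒ V = (-1/3, 1/2)
2·[WKA] = -1, 2·[KVA] = 1/2
[WKA]:[KVA] = -1:1/2 = -2

[WKA]:[KVA] = -2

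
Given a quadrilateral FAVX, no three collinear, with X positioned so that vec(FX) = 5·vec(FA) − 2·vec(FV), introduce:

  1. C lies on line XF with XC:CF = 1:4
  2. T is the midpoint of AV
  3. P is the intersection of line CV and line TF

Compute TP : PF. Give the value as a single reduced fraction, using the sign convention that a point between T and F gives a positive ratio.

TP:PF = -7/40

Choose coordinates F = (0, 0), A = (1, 0), V = (0, 1), X = (5, -2).
1. C lies on line XF with XC:CF = 1:4 ⇒ C = (4, -8/5)
2. T is the midpoint of AV ⇒ T = (1/2, 1/2)
3. P is the intersection of line CV and line TF ⇒ P = (20/33, 20/33)
P = T + t·(F−T) with t = -7/33, so TP:PF = t:(1−t) = -7/33:40/33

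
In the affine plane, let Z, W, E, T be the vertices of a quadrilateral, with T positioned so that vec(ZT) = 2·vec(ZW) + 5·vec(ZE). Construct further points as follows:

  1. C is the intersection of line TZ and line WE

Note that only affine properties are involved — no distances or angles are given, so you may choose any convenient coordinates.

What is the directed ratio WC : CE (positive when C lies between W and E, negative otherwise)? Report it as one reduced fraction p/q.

WC:CE = 5/2

Choose coordinates Z = (0, 0), W = (1, 0), E = (0, 1), T = (2, 5).
1. C is the intersection of line TZ and line WE ⇒ C = (2/7, 5/7)
C = W + t·(E−W) with t = 5/7, so WC:CE = t:(1−t) = 5/7:2/7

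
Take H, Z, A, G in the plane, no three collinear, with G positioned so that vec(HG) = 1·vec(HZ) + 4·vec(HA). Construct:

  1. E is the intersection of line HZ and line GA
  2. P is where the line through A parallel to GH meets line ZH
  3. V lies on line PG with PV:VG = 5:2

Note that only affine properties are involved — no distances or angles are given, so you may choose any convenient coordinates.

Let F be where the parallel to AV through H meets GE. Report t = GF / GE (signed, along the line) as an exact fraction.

t = 15/2

Work in coordinates with H = (0, 0), Z = (1, 0), A = (0, 1), G = (1, 4).
1. E is the intersection of line HZ and line GA ⇒ E = (-1/3, 0)
2. P is where the line through A parallel to GH meets line ZH ⇒ P = (-1/4, 0)
3. V lies on line PG with PV:VG = 5:2 ⇒ V = (9/14, 20/7)
through H parallel to AV: direction (9/14, 13/7); meets GE at F = (-9, -26)
F = G + t·(E−G) with t = 15/2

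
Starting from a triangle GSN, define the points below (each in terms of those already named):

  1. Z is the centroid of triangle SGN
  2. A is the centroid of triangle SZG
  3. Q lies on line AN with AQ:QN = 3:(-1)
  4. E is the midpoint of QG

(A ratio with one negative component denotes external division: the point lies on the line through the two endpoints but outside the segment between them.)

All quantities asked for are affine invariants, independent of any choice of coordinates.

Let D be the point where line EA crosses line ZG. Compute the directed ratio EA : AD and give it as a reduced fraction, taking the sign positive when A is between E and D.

EA:AD = -7/2

Assign G = (0, 0), S = (1, 0), N = (0, 1) — the answer is frame-independent, so this choice is without loss of generality.
1. Z is the centroid of triangle SGN ⇒ Z = (1/3, 1/3)
2. A is the centroid of triangle SZG ⇒ A = (4/9, 1/9)
3. Q lies on line AN with AQ:QN = 3:(-1) ⇒ Q = (-2/9, 13/9)
4. E is the midpoint of QG ⇒ E = (-1/9, 13/18)
line EA meets ZG at D = (2/7, 2/7)
A = E + t·(D−E) with t = 7/5, so EA:AD = 7/5:-2/5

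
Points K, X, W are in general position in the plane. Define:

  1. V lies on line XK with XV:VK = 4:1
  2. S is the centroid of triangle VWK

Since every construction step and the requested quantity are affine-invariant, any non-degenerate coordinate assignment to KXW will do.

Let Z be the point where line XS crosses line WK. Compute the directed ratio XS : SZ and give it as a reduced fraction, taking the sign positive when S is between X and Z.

XS:SZ = 14

Assign K = (0, 0), X = (1, 0), W = (0, 1) — the answer is frame-independent, so this choice is without loss of generality.
1. V lies on line XK with XV:VK = 4:1 ⇒ V = (1/5, 0)
2. S is the centroid of triangle VWK ⇒ S = (1/15, 1/3)
line XS meets WK at Z = (0, 5/14)
S = X + t·(Z−X) with t = 14/15, so XS:SZ = 14/15:1/15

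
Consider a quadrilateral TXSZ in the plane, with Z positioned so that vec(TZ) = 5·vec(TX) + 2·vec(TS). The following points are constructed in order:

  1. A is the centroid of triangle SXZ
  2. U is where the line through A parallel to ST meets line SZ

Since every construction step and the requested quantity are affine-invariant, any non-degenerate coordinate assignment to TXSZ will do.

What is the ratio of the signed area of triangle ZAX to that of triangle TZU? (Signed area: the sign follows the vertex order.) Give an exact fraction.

Assign T = (0, 0), X = (1, 0), S = (0, 1), Z = (5, 2) — the answer is frame-independent, so this choice is without loss of generality.
1. A is the centroid of triangle SXZ ⇒ A = (2, 1)
2. U is where the line through A parallel to ST meets line SZ ⇒ U = (2, 7/5)
2·[ZAX] = 2, 2·[TZU] = 3
[ZAX]:[TZU] = 2:3 = 2/3

[ZAX]:[TZU] = 2/3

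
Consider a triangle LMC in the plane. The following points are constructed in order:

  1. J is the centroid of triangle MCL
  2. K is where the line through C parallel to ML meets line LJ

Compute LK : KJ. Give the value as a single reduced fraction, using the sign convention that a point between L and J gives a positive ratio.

LK:KJ = -3/2

Assign L = (0, 0), M = (1, 0), C = (0, 1) — the answer is frame-independent, so this choice is without loss of generality.
1. J is the centroid of triangle MCL ⇒ J = (1/3, 1/3)
2. K is where the line through C parallel to ML meets line LJ ⇒ K = (1, 1)
K = L + t·(J−L) with t = 3, so LK:KJ = t:(1−t) = 3:-2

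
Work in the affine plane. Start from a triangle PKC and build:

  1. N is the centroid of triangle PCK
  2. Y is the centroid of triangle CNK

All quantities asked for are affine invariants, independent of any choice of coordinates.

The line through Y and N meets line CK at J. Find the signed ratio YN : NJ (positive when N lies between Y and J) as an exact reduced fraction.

YN:NJ = -2/3

Assign P = (0, 0), K = (1, 0), C = (0, 1) — the answer is frame-independent, so this choice is without loss of generality.
1. N is the centroid of triangle PCK ⇒ N = (1/3, 1/3)
2. Y is the centroid of triangle CNK ⇒ Y = (4/9, 4/9)
line YN meets CK at J = (1/2, 1/2)
N = Y + t·(J−Y) with t = -2, so YN:NJ = -2:3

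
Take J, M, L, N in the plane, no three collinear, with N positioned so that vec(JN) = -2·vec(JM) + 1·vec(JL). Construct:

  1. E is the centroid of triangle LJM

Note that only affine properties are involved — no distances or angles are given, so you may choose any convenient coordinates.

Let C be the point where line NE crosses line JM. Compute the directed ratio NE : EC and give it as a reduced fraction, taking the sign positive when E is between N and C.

Choose coordinates J = (0, 0), M = (1, 0), L = (0, 1), N = (-2, 1).
1. E is the centroid of triangle LJM ⇒ E = (1/3, 1/3)
line NE meets JM at C = (3/2, 0)
E = N + t·(C−N) with t = 2/3, so NE:EC = 2/3:1/3

NE:EC = 2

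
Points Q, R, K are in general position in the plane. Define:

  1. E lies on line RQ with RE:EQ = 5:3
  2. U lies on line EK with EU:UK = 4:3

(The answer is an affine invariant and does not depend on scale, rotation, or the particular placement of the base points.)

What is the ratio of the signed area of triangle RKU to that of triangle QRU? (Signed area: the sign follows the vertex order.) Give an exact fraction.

[RKU]:[QRU] = 15/32

Choose coordinates Q = (0, 0), R = (1, 0), K = (0, 1).
1. E lies on line RQ with RE:EQ = 5:3 ⇒ E = (3/8, 0)
2. U lies on line EK with EU:UK = 4:3 ⇒ U = (9/56, 4/7)
2·[RKU] = 15/56, 2·[QRU] = 4/7
[RKU]:[QRU] = 15/56:4/7 = 15/32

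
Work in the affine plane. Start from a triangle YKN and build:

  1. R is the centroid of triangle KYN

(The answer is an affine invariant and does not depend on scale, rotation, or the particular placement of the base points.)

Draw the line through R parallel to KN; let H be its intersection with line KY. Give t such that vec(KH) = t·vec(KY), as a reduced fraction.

Work in coordinates with Y = (0, 0), K = (1, 0), N = (0, 1).
1. R is the centroid of triangle KYN ⇒ R = (1/3, 1/3)
through R parallel to KN: direction (-1, 1); meets KY at H = (2/3, 0)
H = K + t·(Y−K) with t = 1/3

t = 1/3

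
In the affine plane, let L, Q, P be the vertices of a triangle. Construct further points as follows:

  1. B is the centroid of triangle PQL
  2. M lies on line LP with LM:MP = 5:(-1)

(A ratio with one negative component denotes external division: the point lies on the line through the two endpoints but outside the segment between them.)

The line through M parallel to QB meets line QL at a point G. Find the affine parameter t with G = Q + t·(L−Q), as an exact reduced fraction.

Choose coordinates L = (0, 0), Q = (1, 0), P = (0, 1).
1. B is the centroid of triangle PQL ⇒ B = (1/3, 1/3)
2. M lies on line LP with LM:MP = 5:(-1) ⇒ M = (0, 5/4)
through M parallel to QB: direction (-2/3, 1/3); meets QL at G = (5/2, 0)
G = Q + t·(L−Q) with t = -3/2

t = -3/2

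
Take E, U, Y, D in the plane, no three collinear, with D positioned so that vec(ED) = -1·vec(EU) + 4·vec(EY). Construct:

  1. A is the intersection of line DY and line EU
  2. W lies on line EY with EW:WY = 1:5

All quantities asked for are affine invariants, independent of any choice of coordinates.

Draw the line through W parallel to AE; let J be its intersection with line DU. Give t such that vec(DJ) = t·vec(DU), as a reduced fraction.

t = 23/24

Work in coordinates with E = (0, 0), U = (1, 0), Y = (0, 1), D = (-1, 4).
1. A is the intersection of line DY and line EU ⇒ A = (1/3, 0)
2. W lies on line EY with EW:WY = 1:5 ⇒ W = (0, 1/6)
through W parallel to AE: direction (-1/3, 0); meets DU at J = (11/12, 1/6)
J = D + t·(U−D) with t = 23/24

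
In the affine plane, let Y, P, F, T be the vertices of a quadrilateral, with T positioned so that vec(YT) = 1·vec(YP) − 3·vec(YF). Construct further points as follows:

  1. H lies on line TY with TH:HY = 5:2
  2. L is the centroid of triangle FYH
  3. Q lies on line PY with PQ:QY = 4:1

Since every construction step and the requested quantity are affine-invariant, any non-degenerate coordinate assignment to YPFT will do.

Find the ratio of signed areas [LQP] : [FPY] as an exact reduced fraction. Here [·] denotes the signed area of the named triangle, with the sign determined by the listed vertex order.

[LQP]:[FPY] = -4/105

Assign Y = (0, 0), P = (1, 0), F = (0, 1), T = (1, -3) — the answer is frame-independent, so this choice is without loss of generality.
1. H lies on line TY with TH:HY = 5:2 ⇒ H = (2/7, -6/7)
2. L is the centroid of triangle FYH ⇒ L = (2/21, 1/21)
3. Q lies on line PY with PQ:QY = 4:1 ⇒ Q = (1/5, 0)
2·[LQP] = 4/105, 2·[FPY] = -1
[LQP]:[FPY] = 4/105:-1 = -4/105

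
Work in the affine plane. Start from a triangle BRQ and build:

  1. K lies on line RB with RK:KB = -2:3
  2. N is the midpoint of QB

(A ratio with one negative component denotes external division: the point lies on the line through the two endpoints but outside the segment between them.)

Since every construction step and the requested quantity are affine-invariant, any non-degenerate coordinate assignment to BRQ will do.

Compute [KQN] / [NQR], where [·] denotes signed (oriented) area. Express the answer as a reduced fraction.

Set B = (0, 0), R = (1, 0), Q = (0, 1); any affine frame gives the same invariant.
1. K lies on line RB with RK:KB = -2:3 ⇒ K = (3, 0)
2. N is the midpoint of QB ⇒ N = (0, 1/2)
2·[KQN] = 3/2, 2·[NQR] = -1/2
[KQN]:[NQR] = 3/2:-1/2 = -3

[KQN]:[NQR] = -3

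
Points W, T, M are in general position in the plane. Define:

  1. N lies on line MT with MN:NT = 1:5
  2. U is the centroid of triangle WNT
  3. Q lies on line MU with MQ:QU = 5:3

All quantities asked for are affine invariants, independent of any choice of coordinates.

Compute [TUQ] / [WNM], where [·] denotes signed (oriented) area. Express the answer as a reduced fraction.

Choose coordinates W = (0, 0), T = (1, 0), M = (0, 1).
1. N lies on line MT with MN:NT = 1:5 ⇒ N = (1/6, 5/6)
2. U is the centroid of triangle WNT ⇒ U = (7/18, 5/18)
3. Q lies on line MU with MQ:QU = 5:3 ⇒ Q = (35/144, 79/144)
2·[TUQ] = -1/8, 2·[WNM] = 1/6
[TUQ]:[WNM] = -1/8:1/6 = -3/4

[TUQ]:[WNM] = -3/4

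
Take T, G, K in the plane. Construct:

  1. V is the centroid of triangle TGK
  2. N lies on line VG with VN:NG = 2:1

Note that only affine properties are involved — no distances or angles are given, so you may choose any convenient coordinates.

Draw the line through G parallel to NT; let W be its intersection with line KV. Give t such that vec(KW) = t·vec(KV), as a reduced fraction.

t = 8/5

Work in coordinates with T = (0, 0), G = (1, 0), K = (0, 1).
1. V is the centroid of triangle TGK ⇒ V = (1/3, 1/3)
2. N lies on line VG with VN:NG = 2:1 ⇒ N = (7/9, 1/9)
through G parallel to NT: direction (-7/9, -1/9); meets KV at W = (8/15, -1/15)
W = K + t·(V−K) with t = 8/5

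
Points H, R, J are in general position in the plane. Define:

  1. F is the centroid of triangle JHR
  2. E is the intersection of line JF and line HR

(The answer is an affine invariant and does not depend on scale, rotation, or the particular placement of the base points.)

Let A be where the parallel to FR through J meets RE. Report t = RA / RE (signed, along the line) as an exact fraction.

t = -2

Choose coordinates H = (0, 0), R = (1, 0), J = (0, 1).
1. F is the centroid of triangle JHR ⇒ F = (1/3, 1/3)
2. E is the intersection of line JF and line HR ⇒ E = (1/2, 0)
through J parallel to FR: direction (2/3, -1/3); meets RE at A = (2, 0)
A = R + t·(E−R) with t = -2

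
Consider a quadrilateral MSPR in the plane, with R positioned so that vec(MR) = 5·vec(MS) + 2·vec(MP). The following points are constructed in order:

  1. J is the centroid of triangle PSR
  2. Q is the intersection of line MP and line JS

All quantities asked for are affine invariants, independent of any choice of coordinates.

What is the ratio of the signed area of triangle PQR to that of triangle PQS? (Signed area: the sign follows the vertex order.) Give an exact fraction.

Set M = (0, 0), S = (1, 0), P = (0, 1), R = (5, 2); any affine frame gives the same invariant.
1. J is the centroid of triangle PSR ⇒ J = (2, 1)
2. Q is the intersection of line MP and line JS ⇒ Q = (0, -1)
2·[PQR] = 10, 2·[PQS] = 2
[PQR]:[PQS] = 10:2 = 5

[PQR]:[PQS] = 5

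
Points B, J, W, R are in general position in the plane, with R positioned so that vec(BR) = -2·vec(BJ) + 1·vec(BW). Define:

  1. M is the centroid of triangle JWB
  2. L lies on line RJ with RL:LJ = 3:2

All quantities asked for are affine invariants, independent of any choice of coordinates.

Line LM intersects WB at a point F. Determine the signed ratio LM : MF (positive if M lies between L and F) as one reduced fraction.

Work in coordinates with B = (0, 0), J = (1, 0), W = (0, 1), R = (-2, 1).
1. M is the centroid of triangle JWB ⇒ M = (1/3, 1/3)
2. L lies on line RJ with RL:LJ = 3:2 ⇒ L = (-1/5, 2/5)
line LM meets WB at F = (0, 3/8)
M = L + t·(F−L) with t = 8/3, so LM:MF = 8/3:-5/3

LM:MF = -8/5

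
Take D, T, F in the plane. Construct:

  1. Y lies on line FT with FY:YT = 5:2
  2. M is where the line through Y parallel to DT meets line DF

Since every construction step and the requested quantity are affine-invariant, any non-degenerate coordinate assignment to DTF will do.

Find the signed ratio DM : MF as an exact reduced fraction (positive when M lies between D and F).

DM:MF = 2/5

Work in coordinates with D = (0, 0), T = (1, 0), F = (0, 1).
1. Y lies on line FT with FY:YT = 5:2 ⇒ Y = (5/7, 2/7)
2. M is where the line through Y parallel to DT meets line DF ⇒ M = (0, 2/7)
M = D + t·(F−D) with t = 2/7, so DM:MF = t:(1−t) = 2/7:5/7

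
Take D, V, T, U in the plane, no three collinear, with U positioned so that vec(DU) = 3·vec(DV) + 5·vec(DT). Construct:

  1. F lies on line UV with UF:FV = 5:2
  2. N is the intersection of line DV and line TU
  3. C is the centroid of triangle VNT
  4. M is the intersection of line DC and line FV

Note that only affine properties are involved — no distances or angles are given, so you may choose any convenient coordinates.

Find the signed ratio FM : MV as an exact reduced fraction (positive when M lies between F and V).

FM:MV = -17/14

Set D = (0, 0), V = (1, 0), T = (0, 1), U = (3, 5); any affine frame gives the same invariant.
1. F lies on line UV with UF:FV = 5:2 ⇒ F = (11/7, 10/7)
2. N is the intersection of line DV and line TU ⇒ N = (-3/4, 0)
3. C is the centroid of triangle VNT ⇒ C = (1/12, 1/3)
4. M is the intersection of line DC and line FV ⇒ M = (-5/3, -20/3)
M = F + t·(V−F) with t = 17/3, so FM:MV = t:(1−t) = 17/3:-14/3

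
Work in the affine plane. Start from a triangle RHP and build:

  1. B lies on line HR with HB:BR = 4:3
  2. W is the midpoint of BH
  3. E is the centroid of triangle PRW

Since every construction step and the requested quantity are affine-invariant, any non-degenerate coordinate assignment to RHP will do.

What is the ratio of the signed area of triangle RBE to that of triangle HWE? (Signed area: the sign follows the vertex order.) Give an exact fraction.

Assign R = (0, 0), H = (1, 0), P = (0, 1) — the answer is frame-independent, so this choice is without loss of generality.
1. B lies on line HR with HB:BR = 4:3 ⇒ B = (3/7, 0)
2. W is the midpoint of BH ⇒ W = (5/7, 0)
3. E is the centroid of triangle PRW ⇒ E = (5/21, 1/3)
2·[RBE] = 1/7, 2·[HWE] = -2/21
[RBE]:[HWE] = 1/7:-2/21 = -3/2

[RBE]:[HWE] = -3/2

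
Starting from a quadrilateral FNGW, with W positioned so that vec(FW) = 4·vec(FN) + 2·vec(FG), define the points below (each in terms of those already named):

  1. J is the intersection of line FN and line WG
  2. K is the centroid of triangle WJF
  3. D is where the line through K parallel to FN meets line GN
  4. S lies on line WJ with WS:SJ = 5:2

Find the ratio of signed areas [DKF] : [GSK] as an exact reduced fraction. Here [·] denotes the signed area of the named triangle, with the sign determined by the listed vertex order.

Set F = (0, 0), N = (1, 0), G = (0, 1), W = (4, 2); any affine frame gives the same invariant.
1. J is the intersection of line FN and line WG ⇒ J = (-4, 0)
2. K is the centroid of triangle WJF ⇒ K = (0, 2/3)
3. D is where the line through K parallel to FN meets line GN ⇒ D = (1/3, 2/3)
4. S lies on line WJ with WS:SJ = 5:2 ⇒ S = (-12/7, 4/7)
2·[DKF] = 2/9, 2·[GSK] = 4/7
[DKF]:[GSK] = 2/9:4/7 = 7/18

[DKF]:[GSK] = 7/18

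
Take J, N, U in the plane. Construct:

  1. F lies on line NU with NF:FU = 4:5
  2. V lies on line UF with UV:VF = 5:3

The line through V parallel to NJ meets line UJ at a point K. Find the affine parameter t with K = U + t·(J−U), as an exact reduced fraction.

Work in coordinates with J = (0, 0), N = (1, 0), U = (0, 1).
1. F lies on line NU with NF:FU = 4:5 ⇒ F = (5/9, 4/9)
2. V lies on line UF with UV:VF = 5:3 ⇒ V = (25/72, 47/72)
through V parallel to NJ: direction (-1, 0); meets UJ at K = (0, 47/72)
K = U + t·(J−U) with t = 25/72

t = 25/72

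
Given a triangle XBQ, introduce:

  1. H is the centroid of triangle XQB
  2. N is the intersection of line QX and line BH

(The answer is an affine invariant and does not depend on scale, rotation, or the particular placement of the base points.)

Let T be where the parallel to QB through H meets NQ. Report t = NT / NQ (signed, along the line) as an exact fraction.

t = 1/3

Set X = (0, 0), B = (1, 0), Q = (0, 1); any affine frame gives the same invariant.
1. H is the centroid of triangle XQB ⇒ H = (1/3, 1/3)
2. N is the intersection of line QX and line BH ⇒ N = (0, 1/2)
through H parallel to QB: direction (1, -1); meets NQ at T = (0, 2/3)
T = N + t·(Q−N) with t = 1/3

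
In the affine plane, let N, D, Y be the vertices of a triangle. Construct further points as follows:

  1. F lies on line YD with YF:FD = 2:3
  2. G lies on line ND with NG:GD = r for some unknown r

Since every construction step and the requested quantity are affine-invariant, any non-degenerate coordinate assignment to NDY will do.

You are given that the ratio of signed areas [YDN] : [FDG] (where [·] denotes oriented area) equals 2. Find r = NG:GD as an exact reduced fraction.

Choose coordinates N = (0, 0), D = (1, 0), Y = (0, 1).
1. F lies on line YD with YF:FD = 2:3 ⇒ F = (2/5, 3/5)
2. With NG:GD = r, write λ = r/(r+1) so G = N + λ·(D−N); G is affine-linear in λ
Every point depending on G is an affine combination of G and λ-independent points, so each such coordinate is linear in λ; the λ² term in each signed area is a multiple of (D−N)×(D−N) = 0, so 2·[YDN] and 2·[FDG] are each linear in λ. Evaluating at λ=0 and λ=1:
  2·[YDN] = -1,   2·[FDG] = 3/5·λ − 3/5
So [YDN]:[FDG] = (-1) / (3/5·λ − 3/5). Setting this equal to 2:
  -1 = 2·(3/5·λ − 3/5)  ⇒  λ = 1/6
Then r = λ/(1−λ) = (1/6)/(5/6) = 1/5. Check: with r = 1/5, G = (1/6, 0) and [YDN]:[FDG] = 2 as required.

r = 1/5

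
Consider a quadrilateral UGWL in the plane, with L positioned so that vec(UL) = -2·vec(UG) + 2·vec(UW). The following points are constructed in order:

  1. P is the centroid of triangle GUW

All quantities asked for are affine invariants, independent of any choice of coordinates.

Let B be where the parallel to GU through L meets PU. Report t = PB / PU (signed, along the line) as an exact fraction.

t = -5

Assign U = (0, 0), G = (1, 0), W = (0, 1), L = (-2, 2) — the answer is frame-independent, so this choice is without loss of generality.
1. P is the centroid of triangle GUW ⇒ P = (1/3, 1/3)
through L parallel to GU: direction (-1, 0); meets PU at B = (2, 2)
B = P + t·(U−P) with t = -5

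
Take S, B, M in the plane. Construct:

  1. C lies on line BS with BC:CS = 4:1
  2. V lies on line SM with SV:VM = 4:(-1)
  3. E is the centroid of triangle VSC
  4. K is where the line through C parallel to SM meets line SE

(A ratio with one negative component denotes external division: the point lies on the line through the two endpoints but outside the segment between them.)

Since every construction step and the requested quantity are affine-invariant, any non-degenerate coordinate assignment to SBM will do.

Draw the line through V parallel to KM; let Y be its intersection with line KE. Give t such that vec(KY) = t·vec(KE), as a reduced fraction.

t = -1/2

Work in coordinates with S = (0, 0), B = (1, 0), M = (0, 1).
1. C lies on line BS with BC:CS = 4:1 ⇒ C = (1/5, 0)
2. V lies on line SM with SV:VM = 4:(-1) ⇒ V = (0, 4/3)
3. E is the centroid of triangle VSC ⇒ E = (1/15, 4/9)
4. K is where the line through C parallel to SM meets line SE ⇒ K = (1/5, 4/3)
through V parallel to KM: direction (-1/5, -1/3); meets KE at Y = (4/15, 16/9)
Y = K + t·(E−K) with t = -1/2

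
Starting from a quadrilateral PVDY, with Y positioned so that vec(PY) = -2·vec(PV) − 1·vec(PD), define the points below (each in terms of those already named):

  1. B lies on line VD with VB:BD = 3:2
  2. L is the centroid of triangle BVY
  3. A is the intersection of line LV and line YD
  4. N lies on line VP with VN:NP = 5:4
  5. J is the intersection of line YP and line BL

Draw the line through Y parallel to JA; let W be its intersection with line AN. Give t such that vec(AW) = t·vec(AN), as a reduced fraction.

t = 36

Set P = (0, 0), V = (1, 0), D = (0, 1), Y = (-2, -1); any affine frame gives the same invariant.
1. B lies on line VD with VB:BD = 3:2 ⇒ B = (2/5, 3/5)
2. L is the centroid of triangle BVY ⇒ L = (-1/5, -2/15)
3. A is the intersection of line LV and line YD ⇒ A = (-5/4, -1/4)
4. N lies on line VP with VN:NP = 5:4 ⇒ N = (4/9, 0)
5. J is the intersection of line YP and line BL ⇒ J = (-2/13, -1/13)
through Y parallel to JA: direction (-57/52, -9/52); meets AN at W = (239/4, 35/4)
W = A + t·(N−A) with t = 36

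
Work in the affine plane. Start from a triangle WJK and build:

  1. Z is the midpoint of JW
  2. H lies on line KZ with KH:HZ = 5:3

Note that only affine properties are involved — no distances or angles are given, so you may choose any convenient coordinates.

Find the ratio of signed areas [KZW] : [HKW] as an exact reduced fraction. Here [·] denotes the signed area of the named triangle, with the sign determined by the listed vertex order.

Assign W = (0, 0), J = (1, 0), K = (0, 1) — the answer is frame-independent, so this choice is without loss of generality.
1. Z is the midpoint of JW ⇒ Z = (1/2, 0)
2. H lies on line KZ with KH:HZ = 5:3 ⇒ H = (5/16, 3/8)
2·[KZW] = -1/2, 2·[HKW] = 5/16
[KZW]:[HKW] = -1/2:5/16 = -8/5

[KZW]:[HKW] = -8/5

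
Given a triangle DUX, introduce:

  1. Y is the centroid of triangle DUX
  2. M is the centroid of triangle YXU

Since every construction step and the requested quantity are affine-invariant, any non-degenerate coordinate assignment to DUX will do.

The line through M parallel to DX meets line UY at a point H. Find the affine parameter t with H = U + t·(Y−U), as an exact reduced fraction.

t = 5/6

Set D = (0, 0), U = (1, 0), X = (0, 1); any affine frame gives the same invariant.
1. Y is the centroid of triangle DUX ⇒ Y = (1/3, 1/3)
2. M is the centroid of triangle YXU ⇒ M = (4/9, 4/9)
through M parallel to DX: direction (0, 1); meets UY at H = (4/9, 5/18)
H = U + t·(Y−U) with t = 5/6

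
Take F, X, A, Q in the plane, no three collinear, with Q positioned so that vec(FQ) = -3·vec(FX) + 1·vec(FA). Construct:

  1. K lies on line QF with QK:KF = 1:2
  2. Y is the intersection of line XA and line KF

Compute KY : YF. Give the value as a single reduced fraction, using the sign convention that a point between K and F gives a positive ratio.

Choose coordinates F = (0, 0), X = (1, 0), A = (0, 1), Q = (-3, 1).
1. K lies on line QF with QK:KF = 1:2 ⇒ K = (-2, 2/3)
2. Y is the intersection of line XA and line KF ⇒ Y = (3/2, -1/2)
Y = K + t·(F−K) with t = 7/4, so KY:YF = t:(1−t) = 7/4:-3/4

KY:YF = -7/3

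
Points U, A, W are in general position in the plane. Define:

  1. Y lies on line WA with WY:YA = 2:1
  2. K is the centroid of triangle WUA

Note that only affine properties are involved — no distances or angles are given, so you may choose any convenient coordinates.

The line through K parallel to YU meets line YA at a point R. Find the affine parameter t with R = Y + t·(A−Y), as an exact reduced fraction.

t = -1/3

Work in coordinates with U = (0, 0), A = (1, 0), W = (0, 1).
1. Y lies on line WA with WY:YA = 2:1 ⇒ Y = (2/3, 1/3)
2. K is the centroid of triangle WUA ⇒ K = (1/3, 1/3)
through K parallel to YU: direction (-2/3, -1/3); meets YA at R = (5/9, 4/9)
R = Y + t·(A−Y) with t = -1/3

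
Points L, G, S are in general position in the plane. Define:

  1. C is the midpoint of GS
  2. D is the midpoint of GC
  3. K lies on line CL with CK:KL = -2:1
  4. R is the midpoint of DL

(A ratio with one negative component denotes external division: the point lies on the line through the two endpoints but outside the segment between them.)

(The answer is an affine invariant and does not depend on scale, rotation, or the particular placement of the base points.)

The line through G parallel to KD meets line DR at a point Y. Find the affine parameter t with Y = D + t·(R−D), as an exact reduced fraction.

t = -4

Choose coordinates L = (0, 0), G = (1, 0), S = (0, 1).
1. C is the midpoint of GS ⇒ C = (1/2, 1/2)
2. D is the midpoint of GC ⇒ D = (3/4, 1/4)
3. K lies on line CL with CK:KL = -2:1 ⇒ K = (-1/2, -1/2)
4. R is the midpoint of DL ⇒ R = (3/8, 1/8)
through G parallel to KD: direction (5/4, 3/4); meets DR at Y = (9/4, 3/4)
Y = D + t·(R−D) with t = -4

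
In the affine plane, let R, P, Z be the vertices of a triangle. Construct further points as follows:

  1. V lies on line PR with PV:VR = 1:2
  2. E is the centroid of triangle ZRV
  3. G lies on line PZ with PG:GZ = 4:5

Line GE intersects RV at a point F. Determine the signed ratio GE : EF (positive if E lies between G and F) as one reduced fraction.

GE:EF = 1/3

Work in coordinates with R = (0, 0), P = (1, 0), Z = (0, 1).
1. V lies on line PR with PV:VR = 1:2 ⇒ V = (2/3, 0)
2. E is the centroid of triangle ZRV ⇒ E = (2/9, 1/3)
3. G lies on line PZ with PG:GZ = 4:5 ⇒ G = (5/9, 4/9)
line GE meets RV at F = (-7/9, 0)
E = G + t·(F−G) with t = 1/4, so GE:EF = 1/4:3/4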